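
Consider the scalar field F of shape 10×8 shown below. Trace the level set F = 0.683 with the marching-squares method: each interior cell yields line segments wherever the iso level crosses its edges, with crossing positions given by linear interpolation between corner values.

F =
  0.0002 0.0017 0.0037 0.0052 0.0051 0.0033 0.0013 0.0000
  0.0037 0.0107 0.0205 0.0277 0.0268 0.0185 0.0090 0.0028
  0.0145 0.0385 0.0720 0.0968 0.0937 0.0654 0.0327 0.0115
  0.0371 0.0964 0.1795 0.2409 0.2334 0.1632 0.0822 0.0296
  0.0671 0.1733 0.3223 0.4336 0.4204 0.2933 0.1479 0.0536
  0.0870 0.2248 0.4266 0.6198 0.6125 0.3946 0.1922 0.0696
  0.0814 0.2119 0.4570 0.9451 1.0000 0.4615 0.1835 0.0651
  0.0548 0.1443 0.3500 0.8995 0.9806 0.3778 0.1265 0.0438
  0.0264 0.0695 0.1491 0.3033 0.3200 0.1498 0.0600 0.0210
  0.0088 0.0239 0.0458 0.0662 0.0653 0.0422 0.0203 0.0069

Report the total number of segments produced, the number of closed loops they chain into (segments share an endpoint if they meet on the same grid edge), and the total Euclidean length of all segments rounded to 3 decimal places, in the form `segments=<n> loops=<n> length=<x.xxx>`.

segments=8 loops=1 length=7.199

cell (5,2): code 0100 → (5.194,3.000)–(6.000,2.463)
cell (5,3): code 1100 → (5.182,4.000)–(5.194,3.000)
cell (5,4): code 1000 → (6.000,4.589)–(5.182,4.000)
cell (6,2): code 0110 → (6.000,2.463)–(7.000,2.606)
cell (6,4): code 1001 → (7.000,4.494)–(6.000,4.589)
cell (7,2): code 0010 → (7.000,2.606)–(7.363,3.000)
cell (7,3): code 0011 → (7.363,3.000)–(7.450,4.000)
cell (7,4): code 0001 → (7.450,4.000)–(7.000,4.494)
total: 8 segments, chained into 1 closed loop(s), length Σ = 7.198829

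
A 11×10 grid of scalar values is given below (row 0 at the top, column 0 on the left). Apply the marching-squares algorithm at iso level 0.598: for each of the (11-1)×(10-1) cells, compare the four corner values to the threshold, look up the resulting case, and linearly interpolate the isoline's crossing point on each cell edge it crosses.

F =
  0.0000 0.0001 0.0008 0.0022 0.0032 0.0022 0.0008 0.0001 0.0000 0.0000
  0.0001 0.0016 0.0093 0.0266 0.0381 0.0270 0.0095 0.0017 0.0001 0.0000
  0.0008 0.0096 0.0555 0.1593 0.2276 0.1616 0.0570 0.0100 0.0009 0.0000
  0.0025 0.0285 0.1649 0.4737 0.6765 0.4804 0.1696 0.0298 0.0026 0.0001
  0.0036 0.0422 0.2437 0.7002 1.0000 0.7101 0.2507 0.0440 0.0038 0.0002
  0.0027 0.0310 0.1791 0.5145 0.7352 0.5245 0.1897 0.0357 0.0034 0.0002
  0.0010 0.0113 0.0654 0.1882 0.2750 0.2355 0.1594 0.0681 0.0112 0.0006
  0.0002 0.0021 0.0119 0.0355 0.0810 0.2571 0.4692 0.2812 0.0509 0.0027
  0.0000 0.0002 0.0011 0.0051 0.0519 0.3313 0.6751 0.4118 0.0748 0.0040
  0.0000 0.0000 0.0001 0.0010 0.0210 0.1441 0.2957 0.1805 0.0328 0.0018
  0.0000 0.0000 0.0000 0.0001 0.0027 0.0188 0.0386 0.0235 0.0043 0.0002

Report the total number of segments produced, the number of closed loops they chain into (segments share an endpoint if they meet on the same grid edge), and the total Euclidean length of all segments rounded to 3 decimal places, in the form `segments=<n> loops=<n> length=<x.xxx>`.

segments=16 loops=2 length=8.860

cell (2,3): code 0100 → (2.825,4.000)–(3.000,3.613)
cell (2,4): code 1000 → (3.000,4.400)–(2.825,4.000)
cell (3,2): code 0100 → (3.549,3.000)–(4.000,2.776)
cell (3,3): code 1110 → (3.000,3.613)–(3.549,3.000)
cell (3,4): code 1101 → (3.512,5.000)–(3.000,4.400)
cell (3,5): code 1000 → (4.000,5.244)–(3.512,5.000)
cell (4,2): code 0010 → (4.000,2.776)–(4.550,3.000)
cell (4,3): code 0111 → (4.550,3.000)–(5.000,3.378)
cell (4,4): code 1011 → (5.000,4.651)–(4.604,5.000)
cell (4,5): code 0001 → (4.604,5.000)–(4.000,5.244)
cell (5,3): code 0010 → (5.000,3.378)–(5.298,4.000)
cell (5,4): code 0001 → (5.298,4.000)–(5.000,4.651)
cell (7,5): code 0100 → (7.626,6.000)–(8.000,5.776)
cell (7,6): code 1000 → (8.000,6.293)–(7.626,6.000)
cell (8,5): code 0010 → (8.000,5.776)–(8.203,6.000)
cell (8,6): code 0001 → (8.203,6.000)–(8.000,6.293)
total: 16 segments, chained into 2 closed loop(s), length Σ = 8.859583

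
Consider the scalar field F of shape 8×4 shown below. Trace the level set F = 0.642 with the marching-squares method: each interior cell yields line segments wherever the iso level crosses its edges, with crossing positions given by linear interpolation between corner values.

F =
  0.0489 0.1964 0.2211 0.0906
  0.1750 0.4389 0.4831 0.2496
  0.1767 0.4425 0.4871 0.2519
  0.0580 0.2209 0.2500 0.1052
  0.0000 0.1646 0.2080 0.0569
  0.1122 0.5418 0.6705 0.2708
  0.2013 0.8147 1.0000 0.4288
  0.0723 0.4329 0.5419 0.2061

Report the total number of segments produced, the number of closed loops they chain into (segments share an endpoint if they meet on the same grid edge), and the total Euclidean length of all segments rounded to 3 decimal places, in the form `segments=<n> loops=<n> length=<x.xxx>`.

segments=8 loops=1 length=5.609

cell (4,1): code 0100 → (4.938,2.000)–(5.000,1.779)
cell (4,2): code 1000 → (5.000,2.071)–(4.938,2.000)
cell (5,0): code 0100 → (5.367,1.000)–(6.000,0.718)
cell (5,1): code 1110 → (5.000,1.779)–(5.367,1.000)
cell (5,2): code 1001 → (6.000,2.627)–(5.000,2.071)
cell (6,0): code 0010 → (6.000,0.718)–(6.452,1.000)
cell (6,1): code 0011 → (6.452,1.000)–(6.781,2.000)
cell (6,2): code 0001 → (6.781,2.000)–(6.000,2.627)
total: 8 segments, chained into 1 closed loop(s), length Σ = 5.608777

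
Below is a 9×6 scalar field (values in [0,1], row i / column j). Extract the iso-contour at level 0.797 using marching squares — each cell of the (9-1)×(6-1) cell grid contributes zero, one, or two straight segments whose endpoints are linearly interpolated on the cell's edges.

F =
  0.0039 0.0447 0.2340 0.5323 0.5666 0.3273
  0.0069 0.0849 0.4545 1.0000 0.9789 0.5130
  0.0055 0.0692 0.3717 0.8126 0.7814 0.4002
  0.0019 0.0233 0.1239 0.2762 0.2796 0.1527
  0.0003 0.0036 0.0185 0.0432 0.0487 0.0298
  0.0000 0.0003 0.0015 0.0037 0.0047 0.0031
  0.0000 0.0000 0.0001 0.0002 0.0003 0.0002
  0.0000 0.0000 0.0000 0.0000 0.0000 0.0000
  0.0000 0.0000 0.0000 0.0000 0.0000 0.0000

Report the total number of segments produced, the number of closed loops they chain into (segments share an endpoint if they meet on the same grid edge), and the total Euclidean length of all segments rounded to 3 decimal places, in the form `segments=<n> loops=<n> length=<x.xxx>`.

cell (0,2): code 0100 → (0.566,3.000)–(1.000,2.628)
cell (0,3): code 1100 → (0.559,4.000)–(0.566,3.000)
cell (0,4): code 1000 → (1.000,4.390)–(0.559,4.000)
cell (1,2): code 0110 → (1.000,2.628)–(2.000,2.965)
cell (1,3): code 1011 → (2.000,3.500)–(1.921,4.000)
cell (1,4): code 0001 → (1.921,4.000)–(1.000,4.390)
cell (2,2): code 0010 → (2.000,2.965)–(2.029,3.000)
cell (2,3): code 0001 → (2.029,3.000)–(2.000,3.500)
total: 8 segments, chained into 1 closed loop(s), length Σ = 5.269261

segments=8 loops=1 length=5.269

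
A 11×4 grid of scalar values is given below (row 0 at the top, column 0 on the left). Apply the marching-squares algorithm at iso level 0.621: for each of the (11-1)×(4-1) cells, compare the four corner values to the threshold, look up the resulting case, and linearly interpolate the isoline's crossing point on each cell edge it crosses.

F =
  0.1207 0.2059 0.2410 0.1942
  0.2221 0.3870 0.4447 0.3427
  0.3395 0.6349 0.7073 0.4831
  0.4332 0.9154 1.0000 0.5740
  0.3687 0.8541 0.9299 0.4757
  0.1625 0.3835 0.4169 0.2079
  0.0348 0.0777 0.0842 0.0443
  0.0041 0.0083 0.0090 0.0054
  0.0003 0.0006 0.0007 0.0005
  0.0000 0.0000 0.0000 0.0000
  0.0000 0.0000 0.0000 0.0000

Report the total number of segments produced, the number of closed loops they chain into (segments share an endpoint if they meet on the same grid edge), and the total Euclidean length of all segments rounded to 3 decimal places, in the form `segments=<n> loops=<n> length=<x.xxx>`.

cell (1,0): code 0100 → (1.944,1.000)–(2.000,0.953)
cell (1,1): code 1100 → (1.671,2.000)–(1.944,1.000)
cell (1,2): code 1000 → (2.000,2.385)–(1.671,2.000)
cell (2,0): code 0110 → (2.000,0.953)–(3.000,0.389)
cell (2,2): code 1001 → (3.000,2.890)–(2.000,2.385)
cell (3,0): code 0110 → (3.000,0.389)–(4.000,0.520)
cell (3,2): code 1001 → (4.000,2.680)–(3.000,2.890)
cell (4,0): code 0010 → (4.000,0.520)–(4.495,1.000)
cell (4,1): code 0011 → (4.495,1.000)–(4.602,2.000)
cell (4,2): code 0001 → (4.602,2.000)–(4.000,2.680)
total: 10 segments, chained into 1 closed loop(s), length Σ = 8.517927

segments=10 loops=1 length=8.518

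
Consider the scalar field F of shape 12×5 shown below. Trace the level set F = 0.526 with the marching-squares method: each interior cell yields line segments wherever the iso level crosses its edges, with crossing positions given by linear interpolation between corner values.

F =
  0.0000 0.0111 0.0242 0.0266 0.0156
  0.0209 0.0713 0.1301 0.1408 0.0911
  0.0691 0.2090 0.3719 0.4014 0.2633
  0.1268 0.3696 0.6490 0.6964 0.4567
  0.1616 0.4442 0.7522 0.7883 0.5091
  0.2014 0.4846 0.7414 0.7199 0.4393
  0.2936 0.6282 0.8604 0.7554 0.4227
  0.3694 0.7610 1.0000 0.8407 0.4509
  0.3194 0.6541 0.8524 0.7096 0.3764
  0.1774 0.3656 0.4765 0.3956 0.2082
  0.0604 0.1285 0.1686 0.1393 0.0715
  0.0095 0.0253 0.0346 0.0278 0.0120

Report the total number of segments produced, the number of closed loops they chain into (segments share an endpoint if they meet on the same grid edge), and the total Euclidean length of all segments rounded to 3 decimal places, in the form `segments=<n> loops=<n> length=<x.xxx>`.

cell (2,1): code 0100 → (2.556,2.000)–(3.000,1.560)
cell (2,2): code 1100 → (2.422,3.000)–(2.556,2.000)
cell (2,3): code 1000 → (3.000,3.711)–(2.422,3.000)
cell (3,1): code 0110 → (3.000,1.560)–(4.000,1.266)
cell (3,3): code 1001 → (4.000,3.939)–(3.000,3.711)
cell (4,1): code 0110 → (4.000,1.266)–(5.000,1.161)
cell (4,3): code 1001 → (5.000,3.691)–(4.000,3.939)
cell (5,0): code 0100 → (5.288,1.000)–(6.000,0.695)
cell (5,1): code 1110 → (5.000,1.161)–(5.288,1.000)
cell (5,3): code 1001 → (6.000,3.690)–(5.000,3.691)
cell (6,0): code 0110 → (6.000,0.695)–(7.000,0.400)
cell (6,3): code 1001 → (7.000,3.807)–(6.000,3.690)
cell (7,0): code 0110 → (7.000,0.400)–(8.000,0.617)
cell (7,3): code 1001 → (8.000,3.551)–(7.000,3.807)
cell (8,0): code 0010 → (8.000,0.617)–(8.444,1.000)
cell (8,1): code 0011 → (8.444,1.000)–(8.868,2.000)
cell (8,2): code 0011 → (8.868,2.000)–(8.585,3.000)
cell (8,3): code 0001 → (8.585,3.000)–(8.000,3.551)
total: 18 segments, chained into 1 closed loop(s), length Σ = 16.379317

segments=18 loops=1 length=16.379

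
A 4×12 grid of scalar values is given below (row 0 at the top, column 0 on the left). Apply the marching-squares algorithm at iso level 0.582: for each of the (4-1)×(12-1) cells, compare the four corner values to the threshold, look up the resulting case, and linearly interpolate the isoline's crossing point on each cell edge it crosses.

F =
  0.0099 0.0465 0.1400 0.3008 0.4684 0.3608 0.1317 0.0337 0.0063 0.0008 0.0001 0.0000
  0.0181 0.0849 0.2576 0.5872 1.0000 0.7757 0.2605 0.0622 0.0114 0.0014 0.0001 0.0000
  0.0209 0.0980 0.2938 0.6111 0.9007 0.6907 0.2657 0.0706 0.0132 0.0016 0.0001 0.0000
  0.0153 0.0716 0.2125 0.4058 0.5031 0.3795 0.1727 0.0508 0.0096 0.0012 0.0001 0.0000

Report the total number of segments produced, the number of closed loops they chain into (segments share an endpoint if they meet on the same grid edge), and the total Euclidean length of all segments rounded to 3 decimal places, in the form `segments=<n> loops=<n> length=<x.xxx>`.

cell (0,2): code 0100 → (0.982,3.000)–(1.000,2.984)
cell (0,3): code 1100 → (0.214,4.000)–(0.982,3.000)
cell (0,4): code 1100 → (0.533,5.000)–(0.214,4.000)
cell (0,5): code 1000 → (1.000,5.376)–(0.533,5.000)
cell (1,2): code 0110 → (1.000,2.984)–(2.000,2.908)
cell (1,5): code 1001 → (2.000,5.256)–(1.000,5.376)
cell (2,2): code 0010 → (2.000,2.908)–(2.142,3.000)
cell (2,3): code 0011 → (2.142,3.000)–(2.802,4.000)
cell (2,4): code 0011 → (2.802,4.000)–(2.349,5.000)
cell (2,5): code 0001 → (2.349,5.000)–(2.000,5.256)
total: 10 segments, chained into 1 closed loop(s), length Σ = 7.841643

segments=10 loops=1 length=7.842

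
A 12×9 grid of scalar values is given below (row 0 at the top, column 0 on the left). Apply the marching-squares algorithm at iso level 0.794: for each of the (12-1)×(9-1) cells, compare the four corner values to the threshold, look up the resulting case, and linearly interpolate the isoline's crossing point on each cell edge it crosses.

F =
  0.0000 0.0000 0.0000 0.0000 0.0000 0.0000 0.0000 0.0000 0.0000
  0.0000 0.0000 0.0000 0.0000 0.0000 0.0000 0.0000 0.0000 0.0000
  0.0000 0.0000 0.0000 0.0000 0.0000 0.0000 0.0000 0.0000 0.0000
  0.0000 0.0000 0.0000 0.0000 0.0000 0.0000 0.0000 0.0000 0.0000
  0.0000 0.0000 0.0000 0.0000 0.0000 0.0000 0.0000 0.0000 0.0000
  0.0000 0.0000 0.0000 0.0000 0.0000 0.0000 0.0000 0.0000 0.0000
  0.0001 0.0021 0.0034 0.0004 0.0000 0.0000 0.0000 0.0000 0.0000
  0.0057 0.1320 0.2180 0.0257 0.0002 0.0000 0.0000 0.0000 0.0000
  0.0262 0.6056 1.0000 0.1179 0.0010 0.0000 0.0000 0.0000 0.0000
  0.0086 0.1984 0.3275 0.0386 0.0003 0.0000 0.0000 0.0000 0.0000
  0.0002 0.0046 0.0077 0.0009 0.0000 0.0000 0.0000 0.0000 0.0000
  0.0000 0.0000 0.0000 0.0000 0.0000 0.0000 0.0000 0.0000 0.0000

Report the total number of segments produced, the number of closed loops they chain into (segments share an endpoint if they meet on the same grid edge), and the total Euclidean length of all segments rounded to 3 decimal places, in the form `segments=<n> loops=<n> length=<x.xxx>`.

cell (7,1): code 0100 → (7.737,2.000)–(8.000,1.478)
cell (7,2): code 1000 → (8.000,2.234)–(7.737,2.000)
cell (8,1): code 0010 → (8.000,1.478)–(8.306,2.000)
cell (8,2): code 0001 → (8.306,2.000)–(8.000,2.234)
total: 4 segments, chained into 1 closed loop(s), length Σ = 1.927719

segments=4 loops=1 length=1.928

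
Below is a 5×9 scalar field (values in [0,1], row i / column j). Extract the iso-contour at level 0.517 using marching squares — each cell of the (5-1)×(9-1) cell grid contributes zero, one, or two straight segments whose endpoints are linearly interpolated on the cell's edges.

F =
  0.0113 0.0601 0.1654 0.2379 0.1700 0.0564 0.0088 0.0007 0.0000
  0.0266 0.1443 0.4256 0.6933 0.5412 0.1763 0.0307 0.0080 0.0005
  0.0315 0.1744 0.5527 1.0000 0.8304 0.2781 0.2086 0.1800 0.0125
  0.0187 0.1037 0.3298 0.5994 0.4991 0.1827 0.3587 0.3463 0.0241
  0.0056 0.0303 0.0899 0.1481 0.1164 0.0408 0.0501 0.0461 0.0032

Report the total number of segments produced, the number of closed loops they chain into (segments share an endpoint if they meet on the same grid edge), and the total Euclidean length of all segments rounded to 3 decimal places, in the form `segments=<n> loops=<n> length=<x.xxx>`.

segments=12 loops=1 length=7.881

cell (0,2): code 0100 → (0.613,3.000)–(1.000,2.341)
cell (0,3): code 1100 → (0.935,4.000)–(0.613,3.000)
cell (0,4): code 1000 → (1.000,4.066)–(0.935,4.000)
cell (1,1): code 0100 → (1.719,2.000)–(2.000,1.906)
cell (1,2): code 1110 → (1.000,2.341)–(1.719,2.000)
cell (1,4): code 1001 → (2.000,4.567)–(1.000,4.066)
cell (2,1): code 0010 → (2.000,1.906)–(2.160,2.000)
cell (2,2): code 0111 → (2.160,2.000)–(3.000,2.694)
cell (2,3): code 1011 → (3.000,3.822)–(2.946,4.000)
cell (2,4): code 0001 → (2.946,4.000)–(2.000,4.567)
cell (3,2): code 0010 → (3.000,2.694)–(3.183,3.000)
cell (3,3): code 0001 → (3.183,3.000)–(3.000,3.822)
total: 12 segments, chained into 1 closed loop(s), length Σ = 7.881159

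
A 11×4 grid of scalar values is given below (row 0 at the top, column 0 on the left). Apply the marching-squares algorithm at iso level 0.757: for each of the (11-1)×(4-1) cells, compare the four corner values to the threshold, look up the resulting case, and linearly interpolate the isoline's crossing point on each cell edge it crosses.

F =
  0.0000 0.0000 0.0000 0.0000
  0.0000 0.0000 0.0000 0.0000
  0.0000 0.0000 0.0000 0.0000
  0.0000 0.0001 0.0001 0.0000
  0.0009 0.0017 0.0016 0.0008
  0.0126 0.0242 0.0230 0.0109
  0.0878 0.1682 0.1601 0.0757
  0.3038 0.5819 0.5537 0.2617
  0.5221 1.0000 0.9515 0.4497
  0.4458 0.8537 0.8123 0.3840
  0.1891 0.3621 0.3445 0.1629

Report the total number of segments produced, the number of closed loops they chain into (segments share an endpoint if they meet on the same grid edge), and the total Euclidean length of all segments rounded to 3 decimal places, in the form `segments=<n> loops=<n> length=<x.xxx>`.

cell (7,0): code 0100 → (7.419,1.000)–(8.000,0.492)
cell (7,1): code 1100 → (7.511,2.000)–(7.419,1.000)
cell (7,2): code 1000 → (8.000,2.388)–(7.511,2.000)
cell (8,0): code 0110 → (8.000,0.492)–(9.000,0.763)
cell (8,2): code 1001 → (9.000,2.129)–(8.000,2.388)
cell (9,0): code 0010 → (9.000,0.763)–(9.197,1.000)
cell (9,1): code 0011 → (9.197,1.000)–(9.118,2.000)
cell (9,2): code 0001 → (9.118,2.000)–(9.000,2.129)
total: 8 segments, chained into 1 closed loop(s), length Σ = 5.955642

segments=8 loops=1 length=5.956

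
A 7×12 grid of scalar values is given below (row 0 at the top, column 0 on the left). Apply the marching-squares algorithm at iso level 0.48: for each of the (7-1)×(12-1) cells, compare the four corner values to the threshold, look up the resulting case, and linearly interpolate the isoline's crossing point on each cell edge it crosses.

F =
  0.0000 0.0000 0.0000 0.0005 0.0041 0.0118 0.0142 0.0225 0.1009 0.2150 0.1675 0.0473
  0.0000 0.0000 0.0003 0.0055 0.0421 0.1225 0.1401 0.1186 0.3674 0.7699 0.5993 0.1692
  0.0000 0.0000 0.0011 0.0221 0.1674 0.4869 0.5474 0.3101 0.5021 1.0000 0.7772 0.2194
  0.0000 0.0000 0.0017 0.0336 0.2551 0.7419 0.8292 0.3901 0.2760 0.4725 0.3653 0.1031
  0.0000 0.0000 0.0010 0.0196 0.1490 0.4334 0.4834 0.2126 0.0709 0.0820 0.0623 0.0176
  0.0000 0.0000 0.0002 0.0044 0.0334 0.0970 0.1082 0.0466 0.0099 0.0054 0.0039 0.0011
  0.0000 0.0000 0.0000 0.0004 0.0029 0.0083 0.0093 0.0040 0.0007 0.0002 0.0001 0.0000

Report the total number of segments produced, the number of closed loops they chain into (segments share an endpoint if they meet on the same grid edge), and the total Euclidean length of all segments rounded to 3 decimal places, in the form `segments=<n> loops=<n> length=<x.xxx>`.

cell (0,8): code 0100 → (0.478,9.000)–(1.000,8.280)
cell (0,9): code 1100 → (0.724,10.000)–(0.478,9.000)
cell (0,10): code 1000 → (1.000,10.277)–(0.724,10.000)
cell (1,4): code 0100 → (1.981,5.000)–(2.000,4.978)
cell (1,5): code 1100 → (1.835,6.000)–(1.981,5.000)
cell (1,6): code 1000 → (2.000,6.284)–(1.835,6.000)
cell (1,7): code 0100 → (1.836,8.000)–(2.000,7.885)
cell (1,8): code 1110 → (1.000,8.280)–(1.836,8.000)
cell (1,10): code 1001 → (2.000,10.533)–(1.000,10.277)
cell (2,4): code 0110 → (2.000,4.978)–(3.000,4.462)
cell (2,6): code 1001 → (3.000,6.795)–(2.000,6.284)
cell (2,7): code 0010 → (2.000,7.885)–(2.098,8.000)
cell (2,8): code 0011 → (2.098,8.000)–(2.986,9.000)
cell (2,9): code 0011 → (2.986,9.000)–(2.722,10.000)
cell (2,10): code 0001 → (2.722,10.000)–(2.000,10.533)
cell (3,4): code 0010 → (3.000,4.462)–(3.849,5.000)
cell (3,5): code 0111 → (3.849,5.000)–(4.000,5.932)
cell (3,6): code 1001 → (4.000,6.013)–(3.000,6.795)
cell (4,5): code 0010 → (4.000,5.932)–(4.009,6.000)
cell (4,6): code 0001 → (4.009,6.000)–(4.000,6.013)
total: 20 segments, chained into 2 closed loop(s), length Σ = 14.764703

segments=20 loops=2 length=14.765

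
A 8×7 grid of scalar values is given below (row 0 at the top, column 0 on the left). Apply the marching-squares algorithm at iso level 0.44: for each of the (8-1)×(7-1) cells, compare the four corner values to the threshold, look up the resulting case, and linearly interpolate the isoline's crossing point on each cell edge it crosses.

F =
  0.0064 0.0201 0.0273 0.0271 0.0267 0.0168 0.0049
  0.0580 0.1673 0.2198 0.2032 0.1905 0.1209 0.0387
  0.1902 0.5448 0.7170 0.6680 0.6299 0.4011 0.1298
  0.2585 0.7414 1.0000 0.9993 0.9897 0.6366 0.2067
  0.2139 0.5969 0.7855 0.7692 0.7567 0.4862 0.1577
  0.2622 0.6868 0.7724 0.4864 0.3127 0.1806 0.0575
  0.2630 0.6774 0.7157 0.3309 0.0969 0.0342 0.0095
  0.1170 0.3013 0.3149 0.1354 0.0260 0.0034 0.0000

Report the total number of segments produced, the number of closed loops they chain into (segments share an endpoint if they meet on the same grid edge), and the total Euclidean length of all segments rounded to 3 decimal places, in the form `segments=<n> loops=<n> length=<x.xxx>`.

cell (1,0): code 0100 → (1.722,1.000)–(2.000,0.704)
cell (1,1): code 1100 → (1.443,2.000)–(1.722,1.000)
cell (1,2): code 1100 → (1.509,3.000)–(1.443,2.000)
cell (1,3): code 1100 → (1.568,4.000)–(1.509,3.000)
cell (1,4): code 1000 → (2.000,4.830)–(1.568,4.000)
cell (2,0): code 0110 → (2.000,0.704)–(3.000,0.376)
cell (2,4): code 1101 → (2.165,5.000)–(2.000,4.830)
cell (2,5): code 1000 → (3.000,5.457)–(2.165,5.000)
cell (3,0): code 0110 → (3.000,0.376)–(4.000,0.590)
cell (3,5): code 1001 → (4.000,5.141)–(3.000,5.457)
cell (4,0): code 0110 → (4.000,0.590)–(5.000,0.419)
cell (4,3): code 1011 → (5.000,3.267)–(4.713,4.000)
cell (4,4): code 0011 → (4.713,4.000)–(4.151,5.000)
cell (4,5): code 0001 → (4.151,5.000)–(4.000,5.141)
cell (5,0): code 0110 → (5.000,0.419)–(6.000,0.427)
cell (5,2): code 1011 → (6.000,2.716)–(5.298,3.000)
cell (5,3): code 0001 → (5.298,3.000)–(5.000,3.267)
cell (6,0): code 0010 → (6.000,0.427)–(6.631,1.000)
cell (6,1): code 0011 → (6.631,1.000)–(6.688,2.000)
cell (6,2): code 0001 → (6.688,2.000)–(6.000,2.716)
total: 20 segments, chained into 1 closed loop(s), length Σ = 16.856425

segments=20 loops=1 length=16.856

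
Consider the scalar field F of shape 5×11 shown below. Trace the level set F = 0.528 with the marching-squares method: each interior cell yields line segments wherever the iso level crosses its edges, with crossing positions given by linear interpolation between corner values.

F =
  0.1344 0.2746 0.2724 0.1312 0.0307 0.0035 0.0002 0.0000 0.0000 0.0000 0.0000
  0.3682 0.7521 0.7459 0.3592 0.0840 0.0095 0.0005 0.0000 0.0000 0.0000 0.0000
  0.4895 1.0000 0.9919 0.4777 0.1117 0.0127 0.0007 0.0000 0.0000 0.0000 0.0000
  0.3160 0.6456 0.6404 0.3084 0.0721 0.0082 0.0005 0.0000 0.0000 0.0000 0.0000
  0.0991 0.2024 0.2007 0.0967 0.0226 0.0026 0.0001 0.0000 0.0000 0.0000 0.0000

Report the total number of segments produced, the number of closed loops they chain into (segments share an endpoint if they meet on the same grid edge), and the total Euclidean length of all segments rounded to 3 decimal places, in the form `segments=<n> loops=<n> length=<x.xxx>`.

cell (0,0): code 0100 → (0.531,1.000)–(1.000,0.416)
cell (0,1): code 1100 → (0.540,2.000)–(0.531,1.000)
cell (0,2): code 1000 → (1.000,2.563)–(0.540,2.000)
cell (1,0): code 0110 → (1.000,0.416)–(2.000,0.075)
cell (1,2): code 1001 → (2.000,2.902)–(1.000,2.563)
cell (2,0): code 0110 → (2.000,0.075)–(3.000,0.643)
cell (2,2): code 1001 → (3.000,2.339)–(2.000,2.902)
cell (3,0): code 0010 → (3.000,0.643)–(3.265,1.000)
cell (3,1): code 0011 → (3.265,1.000)–(3.256,2.000)
cell (3,2): code 0001 → (3.256,2.000)–(3.000,2.339)
total: 10 segments, chained into 1 closed loop(s), length Σ = 8.755632

segments=10 loops=1 length=8.756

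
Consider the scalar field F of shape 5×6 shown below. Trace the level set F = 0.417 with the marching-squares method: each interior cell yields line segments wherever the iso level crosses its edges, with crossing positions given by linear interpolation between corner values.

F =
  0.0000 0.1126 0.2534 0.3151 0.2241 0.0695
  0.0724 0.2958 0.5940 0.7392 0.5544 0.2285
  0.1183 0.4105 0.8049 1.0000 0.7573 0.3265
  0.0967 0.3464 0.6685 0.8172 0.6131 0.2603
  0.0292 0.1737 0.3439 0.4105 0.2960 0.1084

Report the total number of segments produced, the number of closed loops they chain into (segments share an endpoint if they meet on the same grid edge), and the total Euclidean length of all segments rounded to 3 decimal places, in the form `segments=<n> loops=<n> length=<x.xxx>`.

segments=12 loops=1 length=11.671

cell (0,1): code 0100 → (0.480,2.000)–(1.000,1.406)
cell (0,2): code 1100 → (0.240,3.000)–(0.480,2.000)
cell (0,3): code 1100 → (0.584,4.000)–(0.240,3.000)
cell (0,4): code 1000 → (1.000,4.422)–(0.584,4.000)
cell (1,1): code 0110 → (1.000,1.406)–(2.000,1.016)
cell (1,4): code 1001 → (2.000,4.790)–(1.000,4.422)
cell (2,1): code 0110 → (2.000,1.016)–(3.000,1.219)
cell (2,4): code 1001 → (3.000,4.556)–(2.000,4.790)
cell (3,1): code 0010 → (3.000,1.219)–(3.775,2.000)
cell (3,2): code 0011 → (3.775,2.000)–(3.984,3.000)
cell (3,3): code 0011 → (3.984,3.000)–(3.618,4.000)
cell (3,4): code 0001 → (3.618,4.000)–(3.000,4.556)
total: 12 segments, chained into 1 closed loop(s), length Σ = 11.671296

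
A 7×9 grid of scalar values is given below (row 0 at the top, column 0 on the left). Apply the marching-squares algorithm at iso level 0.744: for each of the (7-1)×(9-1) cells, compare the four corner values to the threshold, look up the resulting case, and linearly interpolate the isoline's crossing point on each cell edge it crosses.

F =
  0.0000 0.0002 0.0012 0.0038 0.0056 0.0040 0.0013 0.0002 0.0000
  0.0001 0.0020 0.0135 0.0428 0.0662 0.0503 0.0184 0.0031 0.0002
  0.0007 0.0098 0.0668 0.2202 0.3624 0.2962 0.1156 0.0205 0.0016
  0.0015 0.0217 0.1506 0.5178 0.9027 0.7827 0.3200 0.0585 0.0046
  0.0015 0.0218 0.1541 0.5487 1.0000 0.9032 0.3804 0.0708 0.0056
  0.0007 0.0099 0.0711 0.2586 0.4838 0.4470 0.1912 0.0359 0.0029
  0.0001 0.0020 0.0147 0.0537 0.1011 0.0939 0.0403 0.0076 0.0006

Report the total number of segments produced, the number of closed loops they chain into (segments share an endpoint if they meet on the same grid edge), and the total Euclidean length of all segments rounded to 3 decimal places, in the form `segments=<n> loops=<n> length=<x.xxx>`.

cell (2,3): code 0100 → (2.706,4.000)–(3.000,3.588)
cell (2,4): code 1100 → (2.920,5.000)–(2.706,4.000)
cell (2,5): code 1000 → (3.000,5.084)–(2.920,5.000)
cell (3,3): code 0110 → (3.000,3.588)–(4.000,3.433)
cell (3,5): code 1001 → (4.000,5.305)–(3.000,5.084)
cell (4,3): code 0010 → (4.000,3.433)–(4.496,4.000)
cell (4,4): code 0011 → (4.496,4.000)–(4.349,5.000)
cell (4,5): code 0001 → (4.349,5.000)–(4.000,5.305)
total: 8 segments, chained into 1 closed loop(s), length Σ = 5.907744

segments=8 loops=1 length=5.908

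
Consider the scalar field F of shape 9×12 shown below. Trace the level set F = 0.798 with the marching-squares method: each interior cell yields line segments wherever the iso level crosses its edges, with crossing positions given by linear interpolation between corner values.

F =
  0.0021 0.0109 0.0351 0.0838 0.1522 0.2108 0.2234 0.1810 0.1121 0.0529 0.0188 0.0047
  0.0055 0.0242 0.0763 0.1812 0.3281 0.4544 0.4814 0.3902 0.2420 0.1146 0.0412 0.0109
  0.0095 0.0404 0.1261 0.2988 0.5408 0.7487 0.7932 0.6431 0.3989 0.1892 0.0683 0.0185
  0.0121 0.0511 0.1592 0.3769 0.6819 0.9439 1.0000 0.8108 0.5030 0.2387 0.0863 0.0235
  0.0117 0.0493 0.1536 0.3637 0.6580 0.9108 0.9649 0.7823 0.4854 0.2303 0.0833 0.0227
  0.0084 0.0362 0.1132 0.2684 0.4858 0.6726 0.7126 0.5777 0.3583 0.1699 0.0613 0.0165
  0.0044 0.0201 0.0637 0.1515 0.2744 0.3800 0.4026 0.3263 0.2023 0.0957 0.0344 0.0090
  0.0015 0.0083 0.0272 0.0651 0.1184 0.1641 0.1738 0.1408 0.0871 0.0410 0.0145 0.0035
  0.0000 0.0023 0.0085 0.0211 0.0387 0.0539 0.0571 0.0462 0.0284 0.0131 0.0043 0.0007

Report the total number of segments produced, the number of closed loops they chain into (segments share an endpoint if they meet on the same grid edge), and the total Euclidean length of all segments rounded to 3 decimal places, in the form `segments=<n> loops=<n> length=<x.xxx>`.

segments=10 loops=1 length=8.202

cell (2,4): code 0100 → (2.253,5.000)–(3.000,4.443)
cell (2,5): code 1100 → (2.023,6.000)–(2.253,5.000)
cell (2,6): code 1100 → (2.924,7.000)–(2.023,6.000)
cell (2,7): code 1000 → (3.000,7.042)–(2.924,7.000)
cell (3,4): code 0110 → (3.000,4.443)–(4.000,4.554)
cell (3,6): code 1011 → (4.000,6.914)–(3.449,7.000)
cell (3,7): code 0001 → (3.449,7.000)–(3.000,7.042)
cell (4,4): code 0010 → (4.000,4.554)–(4.474,5.000)
cell (4,5): code 0011 → (4.474,5.000)–(4.662,6.000)
cell (4,6): code 0001 → (4.662,6.000)–(4.000,6.914)
total: 10 segments, chained into 1 closed loop(s), length Σ = 8.201780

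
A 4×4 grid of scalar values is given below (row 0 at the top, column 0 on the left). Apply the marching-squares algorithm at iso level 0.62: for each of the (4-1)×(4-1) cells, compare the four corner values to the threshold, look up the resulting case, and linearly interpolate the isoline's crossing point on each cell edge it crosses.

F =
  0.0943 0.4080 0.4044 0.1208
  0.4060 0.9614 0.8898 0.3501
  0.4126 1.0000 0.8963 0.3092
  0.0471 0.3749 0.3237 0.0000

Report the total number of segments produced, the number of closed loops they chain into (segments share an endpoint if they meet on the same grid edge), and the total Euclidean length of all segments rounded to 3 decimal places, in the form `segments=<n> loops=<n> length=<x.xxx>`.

segments=8 loops=1 length=7.191

cell (0,0): code 0100 → (0.383,1.000)–(1.000,0.385)
cell (0,1): code 1100 → (0.444,2.000)–(0.383,1.000)
cell (0,2): code 1000 → (1.000,2.500)–(0.444,2.000)
cell (1,0): code 0110 → (1.000,0.385)–(2.000,0.353)
cell (1,2): code 1001 → (2.000,2.471)–(1.000,2.500)
cell (2,0): code 0010 → (2.000,0.353)–(2.608,1.000)
cell (2,1): code 0011 → (2.608,1.000)–(2.483,2.000)
cell (2,2): code 0001 → (2.483,2.000)–(2.000,2.471)
total: 8 segments, chained into 1 closed loop(s), length Σ = 7.190840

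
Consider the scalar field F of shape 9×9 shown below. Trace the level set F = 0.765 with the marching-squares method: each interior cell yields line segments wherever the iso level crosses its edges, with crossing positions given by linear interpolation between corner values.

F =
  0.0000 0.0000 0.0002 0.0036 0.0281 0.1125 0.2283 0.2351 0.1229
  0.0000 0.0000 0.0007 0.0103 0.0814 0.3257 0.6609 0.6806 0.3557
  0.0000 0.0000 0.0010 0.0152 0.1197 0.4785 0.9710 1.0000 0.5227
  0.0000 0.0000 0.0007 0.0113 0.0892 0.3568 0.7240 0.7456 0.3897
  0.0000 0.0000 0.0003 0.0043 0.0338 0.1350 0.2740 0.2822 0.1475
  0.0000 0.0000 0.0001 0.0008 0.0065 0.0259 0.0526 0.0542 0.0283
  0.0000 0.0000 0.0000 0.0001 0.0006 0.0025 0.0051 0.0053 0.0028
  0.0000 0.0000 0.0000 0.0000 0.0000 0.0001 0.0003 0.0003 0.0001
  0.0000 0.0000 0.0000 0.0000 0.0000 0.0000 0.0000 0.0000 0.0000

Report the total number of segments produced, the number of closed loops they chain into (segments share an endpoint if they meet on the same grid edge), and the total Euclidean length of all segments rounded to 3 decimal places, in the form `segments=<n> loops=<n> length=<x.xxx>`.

cell (1,5): code 0100 → (1.336,6.000)–(2.000,5.582)
cell (1,6): code 1100 → (1.264,7.000)–(1.336,6.000)
cell (1,7): code 1000 → (2.000,7.492)–(1.264,7.000)
cell (2,5): code 0010 → (2.000,5.582)–(2.834,6.000)
cell (2,6): code 0011 → (2.834,6.000)–(2.924,7.000)
cell (2,7): code 0001 → (2.924,7.000)–(2.000,7.492)
total: 6 segments, chained into 1 closed loop(s), length Σ = 5.656658

segments=6 loops=1 length=5.657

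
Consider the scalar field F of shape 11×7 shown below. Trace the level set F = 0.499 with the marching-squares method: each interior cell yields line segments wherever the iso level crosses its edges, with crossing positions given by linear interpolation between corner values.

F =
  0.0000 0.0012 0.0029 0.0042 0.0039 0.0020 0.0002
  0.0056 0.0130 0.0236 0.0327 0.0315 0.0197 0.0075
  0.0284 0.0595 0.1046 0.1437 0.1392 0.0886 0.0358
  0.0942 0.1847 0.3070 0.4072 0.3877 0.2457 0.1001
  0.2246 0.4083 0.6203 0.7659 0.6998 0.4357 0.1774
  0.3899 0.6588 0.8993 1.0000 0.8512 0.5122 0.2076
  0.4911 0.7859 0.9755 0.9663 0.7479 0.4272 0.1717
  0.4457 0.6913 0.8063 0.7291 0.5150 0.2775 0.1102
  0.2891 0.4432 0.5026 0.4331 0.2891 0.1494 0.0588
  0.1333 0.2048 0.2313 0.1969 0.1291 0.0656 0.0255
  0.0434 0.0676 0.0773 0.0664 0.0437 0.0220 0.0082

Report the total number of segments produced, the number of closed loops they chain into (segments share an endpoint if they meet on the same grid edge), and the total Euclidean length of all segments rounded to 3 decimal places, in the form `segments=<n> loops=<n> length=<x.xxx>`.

segments=20 loops=1 length=15.053

cell (3,1): code 0100 → (3.613,2.000)–(4.000,1.428)
cell (3,2): code 1100 → (3.256,3.000)–(3.613,2.000)
cell (3,3): code 1100 → (3.357,4.000)–(3.256,3.000)
cell (3,4): code 1000 → (4.000,4.760)–(3.357,4.000)
cell (4,0): code 0100 → (4.362,1.000)–(5.000,0.406)
cell (4,1): code 1110 → (4.000,1.428)–(4.362,1.000)
cell (4,4): code 1101 → (4.827,5.000)–(4.000,4.760)
cell (4,5): code 1000 → (5.000,5.043)–(4.827,5.000)
cell (5,0): code 0110 → (5.000,0.406)–(6.000,0.027)
cell (5,4): code 1011 → (6.000,4.776)–(5.155,5.000)
cell (5,5): code 0001 → (5.155,5.000)–(5.000,5.043)
cell (6,0): code 0110 → (6.000,0.027)–(7.000,0.217)
cell (6,4): code 1001 → (7.000,4.067)–(6.000,4.776)
cell (7,0): code 0010 → (7.000,0.217)–(7.775,1.000)
cell (7,1): code 0111 → (7.775,1.000)–(8.000,1.939)
cell (7,2): code 1011 → (8.000,2.052)–(7.777,3.000)
cell (7,3): code 0011 → (7.777,3.000)–(7.071,4.000)
cell (7,4): code 0001 → (7.071,4.000)–(7.000,4.067)
cell (8,1): code 0010 → (8.000,1.939)–(8.013,2.000)
cell (8,2): code 0001 → (8.013,2.000)–(8.000,2.052)
total: 20 segments, chained into 1 closed loop(s), length Σ = 15.052848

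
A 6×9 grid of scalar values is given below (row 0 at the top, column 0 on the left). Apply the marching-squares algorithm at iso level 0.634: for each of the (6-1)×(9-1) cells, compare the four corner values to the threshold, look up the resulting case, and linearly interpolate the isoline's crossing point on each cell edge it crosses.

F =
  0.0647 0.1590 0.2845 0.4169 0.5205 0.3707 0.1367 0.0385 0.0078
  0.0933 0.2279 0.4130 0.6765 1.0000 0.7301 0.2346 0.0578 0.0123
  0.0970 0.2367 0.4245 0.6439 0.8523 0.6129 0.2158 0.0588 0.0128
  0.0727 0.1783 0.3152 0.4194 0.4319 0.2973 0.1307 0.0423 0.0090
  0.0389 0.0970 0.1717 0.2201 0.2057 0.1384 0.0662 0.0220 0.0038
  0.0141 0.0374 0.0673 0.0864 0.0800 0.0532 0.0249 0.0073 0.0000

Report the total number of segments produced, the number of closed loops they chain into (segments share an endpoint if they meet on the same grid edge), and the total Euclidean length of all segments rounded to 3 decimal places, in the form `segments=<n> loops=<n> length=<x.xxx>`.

segments=10 loops=1 length=7.112

cell (0,2): code 0100 → (0.836,3.000)–(1.000,2.839)
cell (0,3): code 1100 → (0.237,4.000)–(0.836,3.000)
cell (0,4): code 1100 → (0.733,5.000)–(0.237,4.000)
cell (0,5): code 1000 → (1.000,5.194)–(0.733,5.000)
cell (1,2): code 0110 → (1.000,2.839)–(2.000,2.955)
cell (1,4): code 1011 → (2.000,4.912)–(1.820,5.000)
cell (1,5): code 0001 → (1.820,5.000)–(1.000,5.194)
cell (2,2): code 0010 → (2.000,2.955)–(2.044,3.000)
cell (2,3): code 0011 → (2.044,3.000)–(2.519,4.000)
cell (2,4): code 0001 → (2.519,4.000)–(2.000,4.912)
total: 10 segments, chained into 1 closed loop(s), length Σ = 7.111684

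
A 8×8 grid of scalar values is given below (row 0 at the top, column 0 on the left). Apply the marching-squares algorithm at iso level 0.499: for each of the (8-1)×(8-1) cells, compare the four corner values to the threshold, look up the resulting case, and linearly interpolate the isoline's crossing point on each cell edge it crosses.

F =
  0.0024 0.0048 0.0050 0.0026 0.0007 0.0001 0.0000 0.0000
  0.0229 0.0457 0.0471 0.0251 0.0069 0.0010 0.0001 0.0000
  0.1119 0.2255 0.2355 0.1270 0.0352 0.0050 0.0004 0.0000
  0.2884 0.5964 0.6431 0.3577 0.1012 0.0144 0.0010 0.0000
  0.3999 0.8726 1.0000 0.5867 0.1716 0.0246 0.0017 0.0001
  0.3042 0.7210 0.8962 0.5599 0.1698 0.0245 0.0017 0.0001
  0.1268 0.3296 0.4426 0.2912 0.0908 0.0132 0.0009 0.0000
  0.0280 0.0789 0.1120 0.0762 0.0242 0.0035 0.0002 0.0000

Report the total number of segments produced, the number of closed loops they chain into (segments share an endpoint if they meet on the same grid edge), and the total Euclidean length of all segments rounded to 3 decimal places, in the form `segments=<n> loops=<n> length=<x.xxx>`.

segments=12 loops=1 length=9.693

cell (2,0): code 0100 → (2.737,1.000)–(3.000,0.684)
cell (2,1): code 1100 → (2.646,2.000)–(2.737,1.000)
cell (2,2): code 1000 → (3.000,2.505)–(2.646,2.000)
cell (3,0): code 0110 → (3.000,0.684)–(4.000,0.210)
cell (3,2): code 1101 → (3.617,3.000)–(3.000,2.505)
cell (3,3): code 1000 → (4.000,3.211)–(3.617,3.000)
cell (4,0): code 0110 → (4.000,0.210)–(5.000,0.467)
cell (4,3): code 1001 → (5.000,3.156)–(4.000,3.211)
cell (5,0): code 0010 → (5.000,0.467)–(5.567,1.000)
cell (5,1): code 0011 → (5.567,1.000)–(5.876,2.000)
cell (5,2): code 0011 → (5.876,2.000)–(5.227,3.000)
cell (5,3): code 0001 → (5.227,3.000)–(5.000,3.156)
total: 12 segments, chained into 1 closed loop(s), length Σ = 9.692867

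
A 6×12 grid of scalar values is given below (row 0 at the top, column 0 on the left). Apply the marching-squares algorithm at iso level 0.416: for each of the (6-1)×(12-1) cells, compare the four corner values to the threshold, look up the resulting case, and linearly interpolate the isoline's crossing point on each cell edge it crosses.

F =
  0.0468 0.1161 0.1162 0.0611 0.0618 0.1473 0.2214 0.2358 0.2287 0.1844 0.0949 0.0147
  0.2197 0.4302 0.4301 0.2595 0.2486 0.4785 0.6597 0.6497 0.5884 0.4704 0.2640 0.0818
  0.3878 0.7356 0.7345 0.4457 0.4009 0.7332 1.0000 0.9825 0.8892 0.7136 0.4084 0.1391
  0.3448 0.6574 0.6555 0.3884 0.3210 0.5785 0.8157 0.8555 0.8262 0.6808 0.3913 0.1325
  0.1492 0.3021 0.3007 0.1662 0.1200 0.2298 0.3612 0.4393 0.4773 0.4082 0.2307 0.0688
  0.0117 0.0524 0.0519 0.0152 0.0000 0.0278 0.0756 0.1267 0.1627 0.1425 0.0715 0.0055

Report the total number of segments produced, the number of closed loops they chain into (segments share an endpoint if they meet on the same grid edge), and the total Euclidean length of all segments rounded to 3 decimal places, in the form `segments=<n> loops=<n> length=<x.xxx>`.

segments=30 loops=2 length=25.420

cell (0,0): code 0100 → (0.955,1.000)–(1.000,0.933)
cell (0,1): code 1100 → (0.955,2.000)–(0.955,1.000)
cell (0,2): code 1000 → (1.000,2.083)–(0.955,2.000)
cell (0,4): code 0100 → (0.811,5.000)–(1.000,4.728)
cell (0,5): code 1100 → (0.444,6.000)–(0.811,5.000)
cell (0,6): code 1100 → (0.435,7.000)–(0.444,6.000)
cell (0,7): code 1100 → (0.521,8.000)–(0.435,7.000)
cell (0,8): code 1100 → (0.810,9.000)–(0.521,8.000)
cell (0,9): code 1000 → (1.000,9.264)–(0.810,9.000)
cell (1,0): code 0110 → (1.000,0.933)–(2.000,0.081)
cell (1,2): code 1101 → (1.840,3.000)–(1.000,2.083)
cell (1,3): code 1000 → (2.000,3.663)–(1.840,3.000)
cell (1,4): code 0110 → (1.000,4.728)–(2.000,4.045)
cell (1,9): code 1001 → (2.000,9.975)–(1.000,9.264)
cell (2,0): code 0110 → (2.000,0.081)–(3.000,0.228)
cell (2,2): code 1011 → (3.000,2.897)–(2.518,3.000)
cell (2,3): code 0001 → (2.518,3.000)–(2.000,3.663)
cell (2,4): code 0110 → (2.000,4.045)–(3.000,4.369)
cell (2,9): code 1001 → (3.000,9.915)–(2.000,9.975)
cell (3,0): code 0010 → (3.000,0.228)–(3.679,1.000)
cell (3,1): code 0011 → (3.679,1.000)–(3.675,2.000)
cell (3,2): code 0001 → (3.675,2.000)–(3.000,2.897)
cell (3,4): code 0010 → (3.000,4.369)–(3.466,5.000)
cell (3,5): code 0011 → (3.466,5.000)–(3.879,6.000)
cell (3,6): code 0111 → (3.879,6.000)–(4.000,6.702)
cell (3,8): code 1011 → (4.000,8.887)–(3.971,9.000)
cell (3,9): code 0001 → (3.971,9.000)–(3.000,9.915)
cell (4,6): code 0010 → (4.000,6.702)–(4.075,7.000)
cell (4,7): code 0011 → (4.075,7.000)–(4.195,8.000)
cell (4,8): code 0001 → (4.195,8.000)–(4.000,8.887)
total: 30 segments, chained into 2 closed loop(s), length Σ = 25.419573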